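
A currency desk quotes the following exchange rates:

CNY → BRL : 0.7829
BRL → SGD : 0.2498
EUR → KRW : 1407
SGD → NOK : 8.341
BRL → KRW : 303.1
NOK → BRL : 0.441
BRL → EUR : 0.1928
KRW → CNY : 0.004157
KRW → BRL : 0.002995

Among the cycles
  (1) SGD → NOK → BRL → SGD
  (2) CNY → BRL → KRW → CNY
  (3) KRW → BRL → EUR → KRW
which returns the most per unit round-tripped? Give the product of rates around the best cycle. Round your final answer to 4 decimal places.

(1) 8.341 × 0.441 × 0.2498 = 0.91886
(2) 0.7829 × 303.1 × 0.004157 = 0.98644
(3) 0.002995 × 0.1928 × 1407 = 0.81245
Highest is cycle (2) at 0.9864 (≤1, no arbitrage).

0.9864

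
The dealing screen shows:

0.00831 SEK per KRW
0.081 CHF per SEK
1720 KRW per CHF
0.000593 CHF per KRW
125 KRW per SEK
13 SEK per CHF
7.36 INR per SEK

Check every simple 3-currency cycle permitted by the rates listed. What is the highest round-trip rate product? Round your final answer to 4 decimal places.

SEK→CHF→KRW→SEK: 0.081 × 1720 × 0.00831 = 1.15775
SEK→KRW→CHF→SEK: 125 × 0.000593 × 13 = 0.96363
Maximum is SEK→CHF→KRW→SEK at 1.1577; arbitrage exists.

1.1577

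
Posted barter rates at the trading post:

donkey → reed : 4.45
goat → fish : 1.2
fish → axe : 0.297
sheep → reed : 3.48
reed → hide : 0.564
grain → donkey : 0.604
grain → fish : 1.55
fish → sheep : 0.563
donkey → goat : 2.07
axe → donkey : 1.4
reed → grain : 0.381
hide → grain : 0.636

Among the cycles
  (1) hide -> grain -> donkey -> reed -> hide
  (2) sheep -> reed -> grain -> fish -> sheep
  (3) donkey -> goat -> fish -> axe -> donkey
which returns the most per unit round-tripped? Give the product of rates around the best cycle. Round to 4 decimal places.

1.1570

(1) 0.636 × 0.604 × 4.45 × 0.564 = 0.96412
(2) 3.48 × 0.381 × 1.55 × 0.563 = 1.15703
(3) 2.07 × 1.2 × 0.297 × 1.4 = 1.03285
Highest is cycle (2) at 1.1570 (>1, arbitrage).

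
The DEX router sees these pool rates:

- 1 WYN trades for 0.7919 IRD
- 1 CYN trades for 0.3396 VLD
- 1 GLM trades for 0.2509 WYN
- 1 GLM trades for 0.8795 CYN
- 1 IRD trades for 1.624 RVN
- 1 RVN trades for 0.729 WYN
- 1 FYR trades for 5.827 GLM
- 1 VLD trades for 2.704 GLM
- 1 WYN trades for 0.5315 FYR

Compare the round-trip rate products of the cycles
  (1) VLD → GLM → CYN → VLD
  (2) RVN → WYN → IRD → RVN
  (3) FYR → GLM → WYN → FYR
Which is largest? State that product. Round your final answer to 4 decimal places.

(1) 2.704 × 0.8795 × 0.3396 = 0.80763
(2) 0.729 × 0.7919 × 1.624 = 0.93753
(3) 5.827 × 0.2509 × 0.5315 = 0.77705
Highest is cycle (2) at 0.9375 (≤1, no arbitrage).

0.9375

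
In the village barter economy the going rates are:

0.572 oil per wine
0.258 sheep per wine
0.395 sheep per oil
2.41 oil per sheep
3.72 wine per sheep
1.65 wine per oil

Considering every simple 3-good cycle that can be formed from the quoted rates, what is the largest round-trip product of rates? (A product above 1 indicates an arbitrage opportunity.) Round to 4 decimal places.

wine→sheep→oil→wine: 0.258 × 2.41 × 1.65 = 1.02594
wine→oil→sheep→wine: 0.572 × 0.395 × 3.72 = 0.84050
Maximum is wine→sheep→oil→wine at 1.0259; arbitrage exists.

1.0259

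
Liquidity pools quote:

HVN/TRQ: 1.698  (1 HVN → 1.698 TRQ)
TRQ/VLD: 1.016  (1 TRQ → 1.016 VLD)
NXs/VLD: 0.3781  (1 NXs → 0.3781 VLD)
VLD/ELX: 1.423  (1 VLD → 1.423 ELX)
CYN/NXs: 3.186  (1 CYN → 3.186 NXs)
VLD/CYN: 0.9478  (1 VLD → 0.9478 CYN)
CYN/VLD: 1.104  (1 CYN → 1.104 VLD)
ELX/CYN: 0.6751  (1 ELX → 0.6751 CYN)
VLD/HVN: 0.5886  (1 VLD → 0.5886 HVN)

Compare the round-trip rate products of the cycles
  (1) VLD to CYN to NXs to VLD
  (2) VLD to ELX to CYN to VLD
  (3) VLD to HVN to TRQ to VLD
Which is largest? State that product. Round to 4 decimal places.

1.1417

(1) 0.9478 × 3.186 × 0.3781 = 1.14175
(2) 1.423 × 0.6751 × 1.104 = 1.06058
(3) 0.5886 × 1.698 × 1.016 = 1.01543
Highest is cycle (1) at 1.1417 (>1, arbitrage).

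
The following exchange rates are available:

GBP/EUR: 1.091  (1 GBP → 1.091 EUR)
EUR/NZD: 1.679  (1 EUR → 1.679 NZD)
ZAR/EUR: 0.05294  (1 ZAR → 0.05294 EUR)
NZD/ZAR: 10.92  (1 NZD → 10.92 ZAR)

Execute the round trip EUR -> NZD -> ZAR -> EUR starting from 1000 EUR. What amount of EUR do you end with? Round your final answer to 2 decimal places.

1000 EUR × 1.679 = 1679 NZD
1679 NZD × 10.92 = 18334.68 ZAR
18334.68 ZAR × 0.05294 = 970.6379592 EUR

970.64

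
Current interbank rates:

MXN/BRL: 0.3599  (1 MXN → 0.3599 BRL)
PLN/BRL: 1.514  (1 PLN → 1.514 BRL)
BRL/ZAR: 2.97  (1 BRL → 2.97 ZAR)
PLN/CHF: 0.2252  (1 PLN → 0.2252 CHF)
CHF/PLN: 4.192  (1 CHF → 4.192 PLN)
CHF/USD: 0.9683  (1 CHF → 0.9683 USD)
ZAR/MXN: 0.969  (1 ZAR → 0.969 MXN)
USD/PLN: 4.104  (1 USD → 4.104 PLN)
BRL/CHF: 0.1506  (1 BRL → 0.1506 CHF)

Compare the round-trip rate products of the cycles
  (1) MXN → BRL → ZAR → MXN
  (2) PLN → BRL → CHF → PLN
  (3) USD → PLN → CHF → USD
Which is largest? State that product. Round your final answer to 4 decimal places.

(1) 0.3599 × 2.97 × 0.969 = 1.03577
(2) 1.514 × 0.1506 × 4.192 = 0.95581
(3) 4.104 × 0.2252 × 0.9683 = 0.89492
Highest is cycle (1) at 1.0358 (>1, arbitrage).

1.0358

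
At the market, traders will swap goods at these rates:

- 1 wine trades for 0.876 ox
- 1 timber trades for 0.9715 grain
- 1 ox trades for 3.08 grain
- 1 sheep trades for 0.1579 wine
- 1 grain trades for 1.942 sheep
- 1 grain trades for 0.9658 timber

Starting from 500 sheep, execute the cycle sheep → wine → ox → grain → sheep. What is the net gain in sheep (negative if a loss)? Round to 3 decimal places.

500 sheep × 0.1579 = 78.95 wine
78.95 wine × 0.876 = 69.1602 ox
69.1602 ox × 3.08 = 213.013416 grain
213.013416 grain × 1.942 = 413.672053872 sheep
Net change: 413.672053872 − 500 = -86.327946128 sheep

-86.328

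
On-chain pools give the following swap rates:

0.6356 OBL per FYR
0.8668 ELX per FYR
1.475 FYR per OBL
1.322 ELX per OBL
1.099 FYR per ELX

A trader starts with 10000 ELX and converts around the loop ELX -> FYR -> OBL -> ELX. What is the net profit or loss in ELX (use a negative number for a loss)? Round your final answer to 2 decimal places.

10000 ELX × 1.099 = 10990 FYR
10990 FYR × 0.6356 = 6985.244 OBL
6985.244 OBL × 1.322 = 9234.492568 ELX
Net change: 9234.492568 − 10000 = -765.507432 ELX

-765.51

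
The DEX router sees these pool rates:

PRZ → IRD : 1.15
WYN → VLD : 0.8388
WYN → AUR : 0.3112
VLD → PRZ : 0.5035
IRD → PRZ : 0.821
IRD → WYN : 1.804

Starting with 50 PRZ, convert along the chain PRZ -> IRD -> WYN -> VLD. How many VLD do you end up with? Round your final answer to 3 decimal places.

87.009

50 PRZ × 1.15 = 57.5 IRD
57.5 IRD × 1.804 = 103.73 WYN
103.73 WYN × 0.8388 = 87.008724 VLD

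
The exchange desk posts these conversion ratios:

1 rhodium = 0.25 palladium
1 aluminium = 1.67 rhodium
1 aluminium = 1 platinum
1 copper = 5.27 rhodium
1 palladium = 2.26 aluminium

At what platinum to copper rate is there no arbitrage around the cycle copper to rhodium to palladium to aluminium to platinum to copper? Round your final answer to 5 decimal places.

0.33585

Known legs of the cycle: 5.27 × 0.25 × 2.26 × 1 = 2.97755
For no arbitrage the full-cycle product must be 1, so the missing rate is 1 / 2.97755 ≈ 0.3358466.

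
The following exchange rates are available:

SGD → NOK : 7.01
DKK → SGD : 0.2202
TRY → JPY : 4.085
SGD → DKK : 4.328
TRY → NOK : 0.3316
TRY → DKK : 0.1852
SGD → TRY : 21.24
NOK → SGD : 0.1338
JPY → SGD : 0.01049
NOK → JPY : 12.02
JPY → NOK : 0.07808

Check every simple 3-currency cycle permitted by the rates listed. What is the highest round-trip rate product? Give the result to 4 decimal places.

0.9424

TRY→NOK→SGD→TRY: 0.3316 × 0.1338 × 21.24 = 0.94238
TRY→JPY→SGD→TRY: 4.085 × 0.01049 × 21.24 = 0.91017
SGD→NOK→JPY→SGD: 7.01 × 12.02 × 0.01049 = 0.88389
DKK→SGD→TRY→DKK: 0.2202 × 21.24 × 0.1852 = 0.86619
Maximum is TRY→NOK→SGD→TRY at 0.9424; no arbitrage — every cycle loses value.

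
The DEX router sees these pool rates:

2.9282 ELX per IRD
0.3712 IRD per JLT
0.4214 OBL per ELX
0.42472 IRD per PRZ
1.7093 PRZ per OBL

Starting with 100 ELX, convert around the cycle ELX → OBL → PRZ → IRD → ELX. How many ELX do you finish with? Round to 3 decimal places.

100 ELX × 0.4214 = 42.14 OBL
42.14 OBL × 1.7093 = 72.029902 PRZ
72.029902 PRZ × 0.42472 = 30.59253997744 IRD
30.59253997744 IRD × 2.9282 = 89.581075561939808 ELX

89.581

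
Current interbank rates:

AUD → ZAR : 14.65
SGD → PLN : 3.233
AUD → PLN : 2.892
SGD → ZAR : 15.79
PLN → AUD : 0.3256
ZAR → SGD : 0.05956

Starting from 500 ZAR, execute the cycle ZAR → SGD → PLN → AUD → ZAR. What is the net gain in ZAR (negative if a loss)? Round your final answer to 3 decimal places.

-40.747

500 ZAR × 0.05956 = 29.78 SGD
29.78 SGD × 3.233 = 96.27874 PLN
96.27874 PLN × 0.3256 = 31.348357744 AUD
31.348357744 AUD × 14.65 = 459.2534409496 ZAR
Net change: 459.2534409496 − 500 = -40.7465590504 ZAR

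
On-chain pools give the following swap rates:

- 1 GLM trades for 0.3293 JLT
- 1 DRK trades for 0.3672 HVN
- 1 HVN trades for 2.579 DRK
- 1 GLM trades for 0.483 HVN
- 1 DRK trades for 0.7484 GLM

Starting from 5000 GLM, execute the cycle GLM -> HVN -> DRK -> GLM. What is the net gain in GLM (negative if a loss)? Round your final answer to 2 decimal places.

5000 GLM × 0.483 = 2415 HVN
2415 HVN × 2.579 = 6228.285 DRK
6228.285 DRK × 0.7484 = 4661.248494 GLM
Net change: 4661.248494 − 5000 = -338.751506 GLM

-338.75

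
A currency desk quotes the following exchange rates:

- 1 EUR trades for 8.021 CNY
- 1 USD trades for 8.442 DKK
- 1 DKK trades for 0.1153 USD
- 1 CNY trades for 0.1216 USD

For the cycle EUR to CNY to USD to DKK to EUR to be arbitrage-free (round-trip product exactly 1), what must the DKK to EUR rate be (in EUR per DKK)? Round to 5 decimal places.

0.12145

Known legs of the cycle: 8.021 × 0.1216 × 8.442 = 8.2339350912
For no arbitrage the full-cycle product must be 1, so the missing rate is 1 / 8.2339350912 ≈ 0.1214486.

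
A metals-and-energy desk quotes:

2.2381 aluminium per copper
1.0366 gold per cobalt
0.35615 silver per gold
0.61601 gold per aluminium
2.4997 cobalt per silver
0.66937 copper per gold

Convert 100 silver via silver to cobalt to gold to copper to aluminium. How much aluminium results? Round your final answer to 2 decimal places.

388.19

100 silver × 2.4997 = 249.97 cobalt
249.97 cobalt × 1.0366 = 259.118902 gold
259.118902 gold × 0.66937 = 173.44641943174 copper
173.44641943174 copper × 2.2381 = 388.190431330177294 aluminium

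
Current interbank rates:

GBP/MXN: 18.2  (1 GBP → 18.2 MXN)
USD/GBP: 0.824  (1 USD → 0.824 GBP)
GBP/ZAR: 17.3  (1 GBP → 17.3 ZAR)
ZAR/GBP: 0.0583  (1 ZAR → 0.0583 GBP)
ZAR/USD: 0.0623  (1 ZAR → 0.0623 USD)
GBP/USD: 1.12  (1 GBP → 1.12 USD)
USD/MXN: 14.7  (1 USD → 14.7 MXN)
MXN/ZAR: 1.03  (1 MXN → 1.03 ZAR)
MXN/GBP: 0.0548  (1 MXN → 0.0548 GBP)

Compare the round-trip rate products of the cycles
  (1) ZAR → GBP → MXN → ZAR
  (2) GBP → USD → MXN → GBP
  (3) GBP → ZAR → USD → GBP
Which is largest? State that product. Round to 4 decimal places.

1.0929

(1) 0.0583 × 18.2 × 1.03 = 1.09289
(2) 1.12 × 14.7 × 0.0548 = 0.90223
(3) 17.3 × 0.0623 × 0.824 = 0.88810
Highest is cycle (1) at 1.0929 (>1, arbitrage).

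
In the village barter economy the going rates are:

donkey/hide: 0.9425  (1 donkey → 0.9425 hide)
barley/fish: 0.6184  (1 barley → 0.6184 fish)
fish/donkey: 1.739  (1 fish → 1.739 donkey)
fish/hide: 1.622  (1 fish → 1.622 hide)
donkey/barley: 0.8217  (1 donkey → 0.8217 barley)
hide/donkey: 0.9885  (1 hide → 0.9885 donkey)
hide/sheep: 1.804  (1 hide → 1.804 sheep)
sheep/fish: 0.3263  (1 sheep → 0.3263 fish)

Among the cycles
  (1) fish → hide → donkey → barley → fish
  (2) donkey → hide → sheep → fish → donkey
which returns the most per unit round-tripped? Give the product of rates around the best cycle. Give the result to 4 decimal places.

0.9648

(1) 1.622 × 0.9885 × 0.8217 × 0.6184 = 0.81472
(2) 0.9425 × 1.804 × 0.3263 × 1.739 = 0.96479
Highest is cycle (2) at 0.9648 (≤1, no arbitrage).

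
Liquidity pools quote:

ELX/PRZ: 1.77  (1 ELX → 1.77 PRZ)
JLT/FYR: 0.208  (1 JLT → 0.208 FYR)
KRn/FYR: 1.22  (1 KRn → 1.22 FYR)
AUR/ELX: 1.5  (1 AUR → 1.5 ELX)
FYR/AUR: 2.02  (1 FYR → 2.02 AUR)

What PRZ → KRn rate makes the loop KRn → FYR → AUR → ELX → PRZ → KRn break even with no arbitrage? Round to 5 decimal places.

Known legs of the cycle: 1.22 × 2.02 × 1.5 × 1.77 = 6.542982
For no arbitrage the full-cycle product must be 1, so the missing rate is 1 / 6.542982 ≈ 0.1528355.

0.15284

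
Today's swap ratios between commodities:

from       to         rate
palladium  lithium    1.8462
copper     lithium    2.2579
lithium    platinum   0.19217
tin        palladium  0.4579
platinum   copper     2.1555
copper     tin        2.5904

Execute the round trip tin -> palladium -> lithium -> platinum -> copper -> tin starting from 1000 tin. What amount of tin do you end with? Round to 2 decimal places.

907.09

1000 tin × 0.4579 = 457.9 palladium
457.9 palladium × 1.8462 = 845.37498 lithium
845.37498 lithium × 0.19217 = 162.4557099066 platinum
162.4557099066 platinum × 2.1555 = 350.1732827036763 copper
350.1732827036763 copper × 2.5904 = 907.08887151560308752 tin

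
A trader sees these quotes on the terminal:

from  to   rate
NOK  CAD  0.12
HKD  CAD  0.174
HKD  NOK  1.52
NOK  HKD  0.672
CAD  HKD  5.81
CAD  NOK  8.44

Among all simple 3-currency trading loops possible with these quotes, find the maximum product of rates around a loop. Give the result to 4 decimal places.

1.0597

NOK→CAD→HKD→NOK: 0.12 × 5.81 × 1.52 = 1.05974
NOK→HKD→CAD→NOK: 0.672 × 0.174 × 8.44 = 0.98687
Maximum is NOK→CAD→HKD→NOK at 1.0597; arbitrage exists.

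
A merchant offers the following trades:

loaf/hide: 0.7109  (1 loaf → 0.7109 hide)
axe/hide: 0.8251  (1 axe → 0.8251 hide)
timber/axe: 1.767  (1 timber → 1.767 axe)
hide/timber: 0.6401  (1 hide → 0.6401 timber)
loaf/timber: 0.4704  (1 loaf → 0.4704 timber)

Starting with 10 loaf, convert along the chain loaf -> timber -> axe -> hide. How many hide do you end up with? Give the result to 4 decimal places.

6.8582

10 loaf × 0.4704 = 4.704 timber
4.704 timber × 1.767 = 8.311968 axe
8.311968 axe × 0.8251 = 6.8582047968 hide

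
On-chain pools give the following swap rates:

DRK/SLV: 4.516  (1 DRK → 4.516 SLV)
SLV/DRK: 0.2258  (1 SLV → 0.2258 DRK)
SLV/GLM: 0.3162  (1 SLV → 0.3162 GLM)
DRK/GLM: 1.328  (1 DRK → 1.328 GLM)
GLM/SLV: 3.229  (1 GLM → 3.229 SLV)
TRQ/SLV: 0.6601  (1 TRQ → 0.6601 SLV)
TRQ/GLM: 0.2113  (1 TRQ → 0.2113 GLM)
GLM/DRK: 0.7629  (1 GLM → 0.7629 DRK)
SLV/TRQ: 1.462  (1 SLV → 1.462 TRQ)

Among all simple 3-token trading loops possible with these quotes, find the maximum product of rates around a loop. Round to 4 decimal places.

GLM→DRK→SLV→GLM: 0.7629 × 4.516 × 0.3162 = 1.08939
GLM→SLV→TRQ→GLM: 3.229 × 1.462 × 0.2113 = 0.99750
GLM→SLV→DRK→GLM: 3.229 × 0.2258 × 1.328 = 0.96826
Maximum is GLM→DRK→SLV→GLM at 1.0894; arbitrage exists.

1.0894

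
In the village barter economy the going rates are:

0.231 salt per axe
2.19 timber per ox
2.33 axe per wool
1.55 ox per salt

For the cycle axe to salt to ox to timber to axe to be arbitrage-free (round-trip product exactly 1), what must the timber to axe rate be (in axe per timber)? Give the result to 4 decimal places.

Known legs of the cycle: 0.231 × 1.55 × 2.19 = 0.7841295
For no arbitrage the full-cycle product must be 1, so the missing rate is 1 / 0.7841295 ≈ 1.275300.

1.2753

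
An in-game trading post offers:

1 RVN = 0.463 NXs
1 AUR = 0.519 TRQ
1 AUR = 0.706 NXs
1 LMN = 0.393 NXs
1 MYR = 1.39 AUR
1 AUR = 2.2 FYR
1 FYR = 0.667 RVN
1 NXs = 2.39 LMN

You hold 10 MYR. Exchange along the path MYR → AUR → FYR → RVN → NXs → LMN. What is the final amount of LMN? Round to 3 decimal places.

10 MYR × 1.39 = 13.9 AUR
13.9 AUR × 2.2 = 30.58 FYR
30.58 FYR × 0.667 = 20.39686 RVN
20.39686 RVN × 0.463 = 9.44374618 NXs
9.44374618 NXs × 2.39 = 22.5705533702 LMN

22.571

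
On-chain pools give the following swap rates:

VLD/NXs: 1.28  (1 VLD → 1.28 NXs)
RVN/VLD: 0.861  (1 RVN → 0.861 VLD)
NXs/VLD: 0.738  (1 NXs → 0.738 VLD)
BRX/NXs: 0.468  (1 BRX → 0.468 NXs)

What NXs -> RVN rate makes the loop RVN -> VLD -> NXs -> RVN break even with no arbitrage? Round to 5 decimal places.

0.90738

Known legs of the cycle: 0.861 × 1.28 = 1.10208
For no arbitrage the full-cycle product must be 1, so the missing rate is 1 / 1.10208 ≈ 0.9073751.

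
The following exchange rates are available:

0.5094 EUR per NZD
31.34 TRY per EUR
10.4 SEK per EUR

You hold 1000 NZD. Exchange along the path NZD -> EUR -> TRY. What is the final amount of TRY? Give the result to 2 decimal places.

15964.60

1000 NZD × 0.5094 = 509.4 EUR
509.4 EUR × 31.34 = 15964.596 TRY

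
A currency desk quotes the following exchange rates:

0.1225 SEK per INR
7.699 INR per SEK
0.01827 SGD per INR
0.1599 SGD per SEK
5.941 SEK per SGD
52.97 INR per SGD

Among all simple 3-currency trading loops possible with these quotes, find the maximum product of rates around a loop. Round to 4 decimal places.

1.0376

SEK→SGD→INR→SEK: 0.1599 × 52.97 × 0.1225 = 1.03756
SEK→INR→SGD→SEK: 7.699 × 0.01827 × 5.941 = 0.83567
Maximum is SEK→SGD→INR→SEK at 1.0376; arbitrage exists.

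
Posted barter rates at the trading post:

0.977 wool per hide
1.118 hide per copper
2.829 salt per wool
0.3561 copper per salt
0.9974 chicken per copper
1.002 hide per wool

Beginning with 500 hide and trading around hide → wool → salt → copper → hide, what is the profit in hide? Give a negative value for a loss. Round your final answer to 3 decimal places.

50.188

500 hide × 0.977 = 488.5 wool
488.5 wool × 2.829 = 1381.9665 salt
1381.9665 salt × 0.3561 = 492.11827065 copper
492.11827065 copper × 1.118 = 550.1882265867 hide
Net change: 550.1882265867 − 500 = 50.1882265867 hide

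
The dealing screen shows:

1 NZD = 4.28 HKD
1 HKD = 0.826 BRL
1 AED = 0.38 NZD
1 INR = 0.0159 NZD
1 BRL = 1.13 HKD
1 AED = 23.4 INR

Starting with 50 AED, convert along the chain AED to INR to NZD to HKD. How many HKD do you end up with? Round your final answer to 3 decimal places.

79.621

50 AED × 23.4 = 1170 INR
1170 INR × 0.0159 = 18.603 NZD
18.603 NZD × 4.28 = 79.62084 HKD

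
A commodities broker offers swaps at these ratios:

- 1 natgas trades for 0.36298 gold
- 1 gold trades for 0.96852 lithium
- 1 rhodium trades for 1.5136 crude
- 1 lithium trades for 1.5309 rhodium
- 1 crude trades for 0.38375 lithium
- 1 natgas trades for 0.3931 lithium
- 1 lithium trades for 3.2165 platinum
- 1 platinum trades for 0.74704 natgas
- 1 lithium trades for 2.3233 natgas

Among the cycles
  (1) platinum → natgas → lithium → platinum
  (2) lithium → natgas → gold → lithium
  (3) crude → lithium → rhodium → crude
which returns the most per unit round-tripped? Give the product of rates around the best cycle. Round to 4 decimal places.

0.9446

(1) 0.74704 × 0.3931 × 3.2165 = 0.94456
(2) 2.3233 × 0.36298 × 0.96852 = 0.81676
(3) 0.38375 × 1.5309 × 1.5136 = 0.88921
Highest is cycle (1) at 0.9446 (≤1, no arbitrage).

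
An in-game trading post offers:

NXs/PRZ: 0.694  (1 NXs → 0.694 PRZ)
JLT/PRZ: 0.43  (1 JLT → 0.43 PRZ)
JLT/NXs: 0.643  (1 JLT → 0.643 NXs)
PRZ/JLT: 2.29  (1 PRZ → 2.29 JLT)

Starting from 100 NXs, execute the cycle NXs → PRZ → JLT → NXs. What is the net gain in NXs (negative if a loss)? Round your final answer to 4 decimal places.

2.1894

100 NXs × 0.694 = 69.4 PRZ
69.4 PRZ × 2.29 = 158.926 JLT
158.926 JLT × 0.643 = 102.189418 NXs
Net change: 102.189418 − 100 = 2.189418 NXs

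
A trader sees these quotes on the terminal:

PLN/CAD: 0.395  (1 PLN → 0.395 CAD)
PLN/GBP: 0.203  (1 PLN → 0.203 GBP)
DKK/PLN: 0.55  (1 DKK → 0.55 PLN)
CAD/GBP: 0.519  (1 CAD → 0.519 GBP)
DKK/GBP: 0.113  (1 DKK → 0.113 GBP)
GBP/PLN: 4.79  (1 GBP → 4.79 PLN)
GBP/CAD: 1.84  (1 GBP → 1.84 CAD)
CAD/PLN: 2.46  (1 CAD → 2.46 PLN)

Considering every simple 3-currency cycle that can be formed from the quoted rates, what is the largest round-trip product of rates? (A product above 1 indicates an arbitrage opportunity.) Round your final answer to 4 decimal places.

0.9820

CAD→GBP→PLN→CAD: 0.519 × 4.79 × 0.395 = 0.98197
CAD→PLN→GBP→CAD: 2.46 × 0.203 × 1.84 = 0.91886
Maximum is CAD→GBP→PLN→CAD at 0.9820; no arbitrage — every cycle loses value.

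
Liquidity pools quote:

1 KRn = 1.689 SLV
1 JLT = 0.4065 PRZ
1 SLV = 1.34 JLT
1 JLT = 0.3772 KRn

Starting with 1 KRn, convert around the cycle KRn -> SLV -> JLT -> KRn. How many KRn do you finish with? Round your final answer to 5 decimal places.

0.85370

1 KRn × 1.689 = 1.689 SLV
1.689 SLV × 1.34 = 2.26326 JLT
2.26326 JLT × 0.3772 = 0.853701672 KRn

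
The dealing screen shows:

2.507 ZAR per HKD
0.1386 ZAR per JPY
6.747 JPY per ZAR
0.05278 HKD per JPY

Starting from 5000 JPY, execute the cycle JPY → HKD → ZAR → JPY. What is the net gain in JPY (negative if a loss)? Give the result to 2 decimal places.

-536.20

5000 JPY × 0.05278 = 263.9 HKD
263.9 HKD × 2.507 = 661.5973 ZAR
661.5973 ZAR × 6.747 = 4463.7969831 JPY
Net change: 4463.7969831 − 5000 = -536.2030169 JPY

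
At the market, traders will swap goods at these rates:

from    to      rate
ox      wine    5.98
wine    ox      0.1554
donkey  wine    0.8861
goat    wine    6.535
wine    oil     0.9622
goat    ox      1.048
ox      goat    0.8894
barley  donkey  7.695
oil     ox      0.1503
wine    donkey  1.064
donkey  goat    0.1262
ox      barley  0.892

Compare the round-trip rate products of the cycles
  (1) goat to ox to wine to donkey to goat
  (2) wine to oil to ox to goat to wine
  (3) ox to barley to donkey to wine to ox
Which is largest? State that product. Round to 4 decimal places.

(1) 1.048 × 5.98 × 1.064 × 0.1262 = 0.84152
(2) 0.9622 × 0.1503 × 0.8894 × 6.535 = 0.84056
(3) 0.892 × 7.695 × 0.8861 × 0.1554 = 0.94516
Highest is cycle (3) at 0.9452 (≤1, no arbitrage).

0.9452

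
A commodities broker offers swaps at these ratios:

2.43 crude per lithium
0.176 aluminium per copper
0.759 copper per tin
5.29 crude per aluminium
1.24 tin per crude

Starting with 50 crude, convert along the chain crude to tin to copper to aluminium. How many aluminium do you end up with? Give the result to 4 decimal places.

8.2822

50 crude × 1.24 = 62 tin
62 tin × 0.759 = 47.058 copper
47.058 copper × 0.176 = 8.282208 aluminium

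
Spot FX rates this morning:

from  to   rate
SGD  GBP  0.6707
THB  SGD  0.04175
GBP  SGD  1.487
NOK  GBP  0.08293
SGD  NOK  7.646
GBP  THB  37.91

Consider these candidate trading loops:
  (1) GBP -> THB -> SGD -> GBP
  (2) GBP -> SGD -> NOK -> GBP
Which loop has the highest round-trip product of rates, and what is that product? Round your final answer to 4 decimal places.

1.0615

(1) 37.91 × 0.04175 × 0.6707 = 1.06155
(2) 1.487 × 7.646 × 0.08293 = 0.94288
Highest is cycle (1) at 1.0615 (>1, arbitrage).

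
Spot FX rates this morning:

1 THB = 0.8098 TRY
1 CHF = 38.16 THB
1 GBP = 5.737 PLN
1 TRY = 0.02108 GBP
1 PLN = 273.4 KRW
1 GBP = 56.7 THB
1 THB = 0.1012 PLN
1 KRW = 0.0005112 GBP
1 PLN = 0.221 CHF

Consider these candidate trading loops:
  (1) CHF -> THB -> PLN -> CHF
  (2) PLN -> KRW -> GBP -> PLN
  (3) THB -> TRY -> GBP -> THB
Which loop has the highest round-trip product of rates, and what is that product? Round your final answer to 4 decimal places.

(1) 38.16 × 0.1012 × 0.221 = 0.85346
(2) 273.4 × 0.0005112 × 5.737 = 0.80182
(3) 0.8098 × 0.02108 × 56.7 = 0.96790
Highest is cycle (3) at 0.9679 (≤1, no arbitrage).

0.9679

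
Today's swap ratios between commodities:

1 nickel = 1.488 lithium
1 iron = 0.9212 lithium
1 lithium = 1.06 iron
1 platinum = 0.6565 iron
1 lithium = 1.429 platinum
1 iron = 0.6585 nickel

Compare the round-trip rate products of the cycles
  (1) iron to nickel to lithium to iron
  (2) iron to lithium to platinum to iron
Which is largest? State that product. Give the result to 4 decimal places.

1.0386

(1) 0.6585 × 1.488 × 1.06 = 1.03864
(2) 0.9212 × 1.429 × 0.6565 = 0.86421
Highest is cycle (1) at 1.0386 (>1, arbitrage).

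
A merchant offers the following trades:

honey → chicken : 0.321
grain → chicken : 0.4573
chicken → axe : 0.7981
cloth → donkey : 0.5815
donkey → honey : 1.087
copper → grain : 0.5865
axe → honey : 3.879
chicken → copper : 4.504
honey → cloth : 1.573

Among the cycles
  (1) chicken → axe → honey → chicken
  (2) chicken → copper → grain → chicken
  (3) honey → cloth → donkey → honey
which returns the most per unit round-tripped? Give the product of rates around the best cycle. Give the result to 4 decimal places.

(1) 0.7981 × 3.879 × 0.321 = 0.99376
(2) 4.504 × 0.5865 × 0.4573 = 1.20800
(3) 1.573 × 0.5815 × 1.087 = 0.99428
Highest is cycle (2) at 1.2080 (>1, arbitrage).

1.2080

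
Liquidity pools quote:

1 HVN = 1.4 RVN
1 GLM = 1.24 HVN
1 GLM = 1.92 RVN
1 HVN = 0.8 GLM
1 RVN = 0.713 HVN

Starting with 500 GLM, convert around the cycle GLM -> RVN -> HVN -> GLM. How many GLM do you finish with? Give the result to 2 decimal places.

500 GLM × 1.92 = 960 RVN
960 RVN × 0.713 = 684.48 HVN
684.48 HVN × 0.8 = 547.584 GLM

547.58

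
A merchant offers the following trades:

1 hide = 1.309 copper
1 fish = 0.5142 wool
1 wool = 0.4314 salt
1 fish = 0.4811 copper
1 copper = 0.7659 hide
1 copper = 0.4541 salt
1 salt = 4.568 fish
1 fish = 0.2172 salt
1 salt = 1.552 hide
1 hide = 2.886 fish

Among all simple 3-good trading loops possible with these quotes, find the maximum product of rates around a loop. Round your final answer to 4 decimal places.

1.0634

fish→copper→hide→fish: 0.4811 × 0.7659 × 2.886 = 1.06342
fish→wool→salt→fish: 0.5142 × 0.4314 × 4.568 = 1.01330
fish→copper→salt→fish: 0.4811 × 0.4541 × 4.568 = 0.99796
fish→salt→hide→fish: 0.2172 × 1.552 × 2.886 = 0.97285
hide→copper→salt→hide: 1.309 × 0.4541 × 1.552 = 0.92254
Maximum is fish→copper→hide→fish at 1.0634; arbitrage exists.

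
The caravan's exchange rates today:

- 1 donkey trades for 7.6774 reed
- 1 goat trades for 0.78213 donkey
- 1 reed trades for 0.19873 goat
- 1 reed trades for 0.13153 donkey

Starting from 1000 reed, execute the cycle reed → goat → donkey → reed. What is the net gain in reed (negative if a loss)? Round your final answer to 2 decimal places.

193.32

1000 reed × 0.19873 = 198.73 goat
198.73 goat × 0.78213 = 155.4326949 donkey
155.4326949 donkey × 7.6774 = 1193.31897182526 reed
Net change: 1193.31897182526 − 1000 = 193.31897182526 reed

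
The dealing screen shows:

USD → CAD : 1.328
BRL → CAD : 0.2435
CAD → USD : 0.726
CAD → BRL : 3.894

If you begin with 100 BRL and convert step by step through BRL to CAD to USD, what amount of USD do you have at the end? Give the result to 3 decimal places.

17.678

100 BRL × 0.2435 = 24.35 CAD
24.35 CAD × 0.726 = 17.6781 USD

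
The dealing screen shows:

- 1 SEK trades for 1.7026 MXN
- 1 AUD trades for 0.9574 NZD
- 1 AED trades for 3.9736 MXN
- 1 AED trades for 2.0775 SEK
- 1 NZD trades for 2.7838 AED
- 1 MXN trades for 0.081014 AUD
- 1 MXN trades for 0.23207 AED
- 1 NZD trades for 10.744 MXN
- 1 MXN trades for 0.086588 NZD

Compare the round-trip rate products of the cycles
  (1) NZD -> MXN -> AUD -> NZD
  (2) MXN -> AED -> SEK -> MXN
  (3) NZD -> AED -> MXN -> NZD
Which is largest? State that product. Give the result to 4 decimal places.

0.9578

(1) 10.744 × 0.081014 × 0.9574 = 0.83333
(2) 0.23207 × 2.0775 × 1.7026 = 0.82087
(3) 2.7838 × 3.9736 × 0.086588 = 0.95781
Highest is cycle (3) at 0.9578 (≤1, no arbitrage).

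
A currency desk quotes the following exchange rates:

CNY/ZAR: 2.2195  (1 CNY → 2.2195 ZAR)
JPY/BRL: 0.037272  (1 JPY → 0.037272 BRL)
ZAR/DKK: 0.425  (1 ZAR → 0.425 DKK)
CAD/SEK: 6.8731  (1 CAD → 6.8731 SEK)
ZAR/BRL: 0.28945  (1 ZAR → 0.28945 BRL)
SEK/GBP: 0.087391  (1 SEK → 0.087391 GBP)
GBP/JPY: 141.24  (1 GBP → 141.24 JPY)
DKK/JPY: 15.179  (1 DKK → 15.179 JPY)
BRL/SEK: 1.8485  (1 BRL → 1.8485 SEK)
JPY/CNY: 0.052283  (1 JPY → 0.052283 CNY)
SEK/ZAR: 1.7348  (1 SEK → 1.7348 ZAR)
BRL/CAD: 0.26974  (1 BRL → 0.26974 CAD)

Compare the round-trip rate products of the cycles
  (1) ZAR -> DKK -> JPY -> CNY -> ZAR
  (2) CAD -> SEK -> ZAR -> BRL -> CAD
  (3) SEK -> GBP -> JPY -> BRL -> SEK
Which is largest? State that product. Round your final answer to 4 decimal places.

(1) 0.425 × 15.179 × 0.052283 × 2.2195 = 0.74860
(2) 6.8731 × 1.7348 × 0.28945 × 0.26974 = 0.93094
(3) 0.087391 × 141.24 × 0.037272 × 1.8485 = 0.85041
Highest is cycle (2) at 0.9309 (≤1, no arbitrage).

0.9309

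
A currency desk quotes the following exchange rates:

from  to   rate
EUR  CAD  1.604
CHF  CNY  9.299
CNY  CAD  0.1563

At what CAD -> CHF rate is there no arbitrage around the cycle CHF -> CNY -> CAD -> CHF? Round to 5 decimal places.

Known legs of the cycle: 9.299 × 0.1563 = 1.4534337
For no arbitrage the full-cycle product must be 1, so the missing rate is 1 / 1.4534337 ≈ 0.6880259.

0.68803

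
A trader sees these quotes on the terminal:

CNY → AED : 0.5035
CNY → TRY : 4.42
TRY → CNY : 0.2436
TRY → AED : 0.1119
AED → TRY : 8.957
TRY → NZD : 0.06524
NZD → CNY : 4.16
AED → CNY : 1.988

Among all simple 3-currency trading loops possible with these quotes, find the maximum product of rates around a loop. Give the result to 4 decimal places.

CNY→TRY→NZD→CNY: 4.42 × 0.06524 × 4.16 = 1.19958
CNY→AED→TRY→CNY: 0.5035 × 8.957 × 0.2436 = 1.09860
CNY→TRY→AED→CNY: 4.42 × 0.1119 × 1.988 = 0.98326
Maximum is CNY→TRY→NZD→CNY at 1.1996; arbitrage exists.

1.1996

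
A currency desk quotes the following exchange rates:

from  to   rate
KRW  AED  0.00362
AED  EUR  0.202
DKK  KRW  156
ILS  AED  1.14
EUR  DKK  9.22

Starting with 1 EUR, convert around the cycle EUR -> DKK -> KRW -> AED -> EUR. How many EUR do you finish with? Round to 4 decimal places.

1 EUR × 9.22 = 9.22 DKK
9.22 DKK × 156 = 1438.32 KRW
1438.32 KRW × 0.00362 = 5.2067184 AED
5.2067184 AED × 0.202 = 1.0517571168 EUR

1.0518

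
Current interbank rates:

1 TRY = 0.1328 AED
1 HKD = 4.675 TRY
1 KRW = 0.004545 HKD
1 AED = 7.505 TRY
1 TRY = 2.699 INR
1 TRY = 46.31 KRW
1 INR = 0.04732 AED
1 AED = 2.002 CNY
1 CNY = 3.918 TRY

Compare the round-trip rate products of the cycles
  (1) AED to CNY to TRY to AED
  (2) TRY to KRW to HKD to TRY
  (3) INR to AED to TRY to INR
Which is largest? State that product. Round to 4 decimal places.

1.0417

(1) 2.002 × 3.918 × 0.1328 = 1.04166
(2) 46.31 × 0.004545 × 4.675 = 0.98399
(3) 0.04732 × 7.505 × 2.699 = 0.95851
Highest is cycle (1) at 1.0417 (>1, arbitrage).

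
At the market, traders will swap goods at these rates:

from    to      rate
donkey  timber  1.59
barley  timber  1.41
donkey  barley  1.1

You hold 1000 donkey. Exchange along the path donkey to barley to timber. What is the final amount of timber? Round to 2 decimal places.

1551.00

1000 donkey × 1.1 = 1100 barley
1100 barley × 1.41 = 1551 timber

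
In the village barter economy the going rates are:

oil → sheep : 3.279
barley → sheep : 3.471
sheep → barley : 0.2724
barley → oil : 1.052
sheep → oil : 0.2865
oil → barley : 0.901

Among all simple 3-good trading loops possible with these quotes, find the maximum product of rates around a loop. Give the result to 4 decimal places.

0.9396

barley→oil→sheep→barley: 1.052 × 3.279 × 0.2724 = 0.93965
barley→sheep→oil→barley: 3.471 × 0.2865 × 0.901 = 0.89599
Maximum is barley→oil→sheep→barley at 0.9396; no arbitrage — every cycle loses value.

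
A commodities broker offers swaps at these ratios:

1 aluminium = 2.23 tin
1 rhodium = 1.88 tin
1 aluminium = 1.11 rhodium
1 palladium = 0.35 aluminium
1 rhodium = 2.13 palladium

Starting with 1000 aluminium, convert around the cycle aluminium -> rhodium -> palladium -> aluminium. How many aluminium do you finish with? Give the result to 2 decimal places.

827.51

1000 aluminium × 1.11 = 1110 rhodium
1110 rhodium × 2.13 = 2364.3 palladium
2364.3 palladium × 0.35 = 827.505 aluminium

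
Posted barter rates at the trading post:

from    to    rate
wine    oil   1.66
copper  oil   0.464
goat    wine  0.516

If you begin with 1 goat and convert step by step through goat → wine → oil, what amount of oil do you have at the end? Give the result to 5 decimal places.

0.85656

1 goat × 0.516 = 0.516 wine
0.516 wine × 1.66 = 0.85656 oil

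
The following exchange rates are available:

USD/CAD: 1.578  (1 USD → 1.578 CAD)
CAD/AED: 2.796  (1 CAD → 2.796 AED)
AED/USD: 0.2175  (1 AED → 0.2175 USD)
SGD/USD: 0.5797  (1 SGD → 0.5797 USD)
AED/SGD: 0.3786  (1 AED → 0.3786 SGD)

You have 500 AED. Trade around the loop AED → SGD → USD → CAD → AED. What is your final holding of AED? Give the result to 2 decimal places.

500 AED × 0.3786 = 189.3 SGD
189.3 SGD × 0.5797 = 109.73721 USD
109.73721 USD × 1.578 = 173.16531738 CAD
173.16531738 CAD × 2.796 = 484.17022739448 AED

484.17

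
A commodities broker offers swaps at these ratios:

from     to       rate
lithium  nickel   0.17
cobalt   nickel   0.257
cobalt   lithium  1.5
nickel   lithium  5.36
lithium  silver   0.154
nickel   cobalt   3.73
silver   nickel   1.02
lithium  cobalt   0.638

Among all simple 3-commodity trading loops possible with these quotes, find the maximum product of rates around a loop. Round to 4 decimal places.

nickel→cobalt→lithium→nickel: 3.73 × 1.5 × 0.17 = 0.95115
nickel→lithium→cobalt→nickel: 5.36 × 0.638 × 0.257 = 0.87886
nickel→lithium→silver→nickel: 5.36 × 0.154 × 1.02 = 0.84195
Maximum is nickel→cobalt→lithium→nickel at 0.9512; no arbitrage — every cycle loses value.

0.9512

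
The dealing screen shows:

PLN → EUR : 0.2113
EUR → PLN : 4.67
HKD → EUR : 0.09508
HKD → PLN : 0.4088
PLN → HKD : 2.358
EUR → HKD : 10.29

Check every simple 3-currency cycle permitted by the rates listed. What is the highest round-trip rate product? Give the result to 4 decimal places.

1.0470

HKD→EUR→PLN→HKD: 0.09508 × 4.67 × 2.358 = 1.04701
HKD→PLN→EUR→HKD: 0.4088 × 0.2113 × 10.29 = 0.88884
Maximum is HKD→EUR→PLN→HKD at 1.0470; arbitrage exists.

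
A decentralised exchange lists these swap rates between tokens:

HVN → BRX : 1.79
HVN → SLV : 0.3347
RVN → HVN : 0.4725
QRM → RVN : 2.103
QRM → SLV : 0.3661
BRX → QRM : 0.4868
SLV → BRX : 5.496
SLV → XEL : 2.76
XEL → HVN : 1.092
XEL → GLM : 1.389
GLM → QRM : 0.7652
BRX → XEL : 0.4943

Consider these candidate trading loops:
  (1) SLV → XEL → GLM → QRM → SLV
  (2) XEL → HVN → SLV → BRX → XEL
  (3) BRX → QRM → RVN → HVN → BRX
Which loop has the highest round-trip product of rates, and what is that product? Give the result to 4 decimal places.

1.0740

(1) 2.76 × 1.389 × 0.7652 × 0.3661 = 1.07395
(2) 1.092 × 0.3347 × 5.496 × 0.4943 = 0.99292
(3) 0.4868 × 2.103 × 0.4725 × 1.79 = 0.86585
Highest is cycle (1) at 1.0740 (>1, arbitrage).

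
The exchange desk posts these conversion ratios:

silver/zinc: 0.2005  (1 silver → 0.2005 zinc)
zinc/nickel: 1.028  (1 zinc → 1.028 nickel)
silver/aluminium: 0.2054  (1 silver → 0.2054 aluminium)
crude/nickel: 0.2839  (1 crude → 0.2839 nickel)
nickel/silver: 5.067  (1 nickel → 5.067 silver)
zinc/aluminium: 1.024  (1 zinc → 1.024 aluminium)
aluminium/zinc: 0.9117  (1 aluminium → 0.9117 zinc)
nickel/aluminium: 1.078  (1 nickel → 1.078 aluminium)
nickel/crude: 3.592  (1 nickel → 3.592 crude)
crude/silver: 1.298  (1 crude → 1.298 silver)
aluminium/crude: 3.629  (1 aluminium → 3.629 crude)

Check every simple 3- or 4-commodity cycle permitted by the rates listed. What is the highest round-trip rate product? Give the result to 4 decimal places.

aluminium→crude→nickel→aluminium: 3.629 × 0.2839 × 1.078 = 1.11063
aluminium→crude→nickel→silver→aluminium: 3.629 × 0.2839 × 5.067 × 0.2054 = 1.07227
nickel→silver→zinc→nickel: 5.067 × 0.2005 × 1.028 = 1.04438
aluminium→zinc→nickel→aluminium: 0.9117 × 1.028 × 1.078 = 1.01033
aluminium→zinc→nickel→silver→aluminium: 0.9117 × 1.028 × 5.067 × 0.2054 = 0.97543
aluminium→crude→silver→aluminium: 3.629 × 1.298 × 0.2054 = 0.96752
aluminium→crude→silver→zinc→aluminium: 3.629 × 1.298 × 0.2005 × 1.024 = 0.96711
nickel→crude→silver→zinc→nickel: 3.592 × 1.298 × 0.2005 × 1.028 = 0.96099
Maximum is aluminium→crude→nickel→aluminium at 1.1106; arbitrage exists.

1.1106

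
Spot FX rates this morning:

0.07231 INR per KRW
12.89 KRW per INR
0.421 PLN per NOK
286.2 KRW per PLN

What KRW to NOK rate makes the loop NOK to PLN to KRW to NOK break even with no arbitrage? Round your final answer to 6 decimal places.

0.008299

Known legs of the cycle: 0.421 × 286.2 = 120.4902
For no arbitrage the full-cycle product must be 1, so the missing rate is 1 / 120.4902 ≈ 0.00829943.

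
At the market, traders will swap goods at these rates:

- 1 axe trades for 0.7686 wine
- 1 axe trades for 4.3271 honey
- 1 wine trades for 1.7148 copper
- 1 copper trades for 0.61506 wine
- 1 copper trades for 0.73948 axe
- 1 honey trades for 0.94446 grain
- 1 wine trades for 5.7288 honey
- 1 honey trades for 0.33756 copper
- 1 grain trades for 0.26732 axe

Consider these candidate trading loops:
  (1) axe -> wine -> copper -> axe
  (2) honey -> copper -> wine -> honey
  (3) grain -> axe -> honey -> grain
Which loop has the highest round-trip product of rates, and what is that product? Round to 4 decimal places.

(1) 0.7686 × 1.7148 × 0.73948 = 0.97463
(2) 0.33756 × 0.61506 × 5.7288 = 1.18941
(3) 0.26732 × 4.3271 × 0.94446 = 1.09248
Highest is cycle (2) at 1.1894 (>1, arbitrage).

1.1894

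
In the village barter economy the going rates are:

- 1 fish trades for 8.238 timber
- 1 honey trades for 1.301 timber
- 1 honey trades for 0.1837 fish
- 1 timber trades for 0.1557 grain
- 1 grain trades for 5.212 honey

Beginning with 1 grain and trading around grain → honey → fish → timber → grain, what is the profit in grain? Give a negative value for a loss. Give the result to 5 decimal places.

0.22807

1 grain × 5.212 = 5.212 honey
5.212 honey × 0.1837 = 0.9574444 fish
0.9574444 fish × 8.238 = 7.8874269672 timber
7.8874269672 timber × 0.1557 = 1.22807237879304 grain
Net change: 1.22807237879304 − 1 = 0.22807237879304 grain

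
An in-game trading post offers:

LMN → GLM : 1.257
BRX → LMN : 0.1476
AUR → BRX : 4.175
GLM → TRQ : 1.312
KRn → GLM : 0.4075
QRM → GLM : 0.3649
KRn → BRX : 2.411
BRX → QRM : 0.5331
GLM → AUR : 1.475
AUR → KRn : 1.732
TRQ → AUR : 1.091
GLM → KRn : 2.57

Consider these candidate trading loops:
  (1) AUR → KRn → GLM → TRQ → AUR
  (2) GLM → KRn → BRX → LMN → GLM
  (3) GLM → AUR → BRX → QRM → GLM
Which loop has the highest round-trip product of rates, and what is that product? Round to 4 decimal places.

(1) 1.732 × 0.4075 × 1.312 × 1.091 = 1.01026
(2) 2.57 × 2.411 × 0.1476 × 1.257 = 1.14961
(3) 1.475 × 4.175 × 0.5331 × 0.3649 = 1.19793
Highest is cycle (3) at 1.1979 (>1, arbitrage).

1.1979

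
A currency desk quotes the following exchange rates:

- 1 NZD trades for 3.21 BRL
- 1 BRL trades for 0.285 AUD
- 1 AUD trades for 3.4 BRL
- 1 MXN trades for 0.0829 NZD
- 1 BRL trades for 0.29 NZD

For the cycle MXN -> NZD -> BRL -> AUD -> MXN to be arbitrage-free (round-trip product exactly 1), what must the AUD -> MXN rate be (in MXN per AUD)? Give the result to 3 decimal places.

Known legs of the cycle: 0.0829 × 3.21 × 0.285 = 0.075841065
For no arbitrage the full-cycle product must be 1, so the missing rate is 1 / 0.075841065 ≈ 13.18547.

13.185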